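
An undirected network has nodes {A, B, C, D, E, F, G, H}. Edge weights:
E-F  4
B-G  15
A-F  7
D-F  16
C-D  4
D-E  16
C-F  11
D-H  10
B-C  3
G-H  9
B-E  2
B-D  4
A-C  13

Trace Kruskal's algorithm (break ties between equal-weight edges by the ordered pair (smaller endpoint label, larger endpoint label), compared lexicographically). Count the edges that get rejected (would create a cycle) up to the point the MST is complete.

1

Kruskal's algorithm — process edges by increasing weight (ties by edge label):
B-E (2): add — endpoints in different components.
B-C (3): add — endpoints in different components.
B-D (4): add — endpoints in different components.
C-D (4): skip — C and D already connected.
E-F (4): add — endpoints in different components.
A-F (7): add — endpoints in different components.
G-H (9): add — endpoints in different components.
D-H (10): add — endpoints in different components.
Edges rejected before the tree was complete: 1.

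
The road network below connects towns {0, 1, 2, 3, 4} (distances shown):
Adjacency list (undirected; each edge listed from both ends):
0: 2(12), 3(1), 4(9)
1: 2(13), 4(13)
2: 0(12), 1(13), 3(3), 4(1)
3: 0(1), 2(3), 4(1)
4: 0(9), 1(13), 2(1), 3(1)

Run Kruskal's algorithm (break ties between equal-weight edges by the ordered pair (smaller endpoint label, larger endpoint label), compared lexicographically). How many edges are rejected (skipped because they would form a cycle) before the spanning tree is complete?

3

Sort edges by weight, then run Kruskal:
0-3 (1): add — endpoints in different components.
2-4 (1): add — endpoints in different components.
3-4 (1): add — endpoints in different components.
2-3 (3): skip — 2 and 3 already connected.
0-4 (9): skip — 0 and 4 already connected.
0-2 (12): skip — 0 and 2 already connected.
1-2 (13): add — endpoints in different components.
Edges rejected before the tree was complete: 3.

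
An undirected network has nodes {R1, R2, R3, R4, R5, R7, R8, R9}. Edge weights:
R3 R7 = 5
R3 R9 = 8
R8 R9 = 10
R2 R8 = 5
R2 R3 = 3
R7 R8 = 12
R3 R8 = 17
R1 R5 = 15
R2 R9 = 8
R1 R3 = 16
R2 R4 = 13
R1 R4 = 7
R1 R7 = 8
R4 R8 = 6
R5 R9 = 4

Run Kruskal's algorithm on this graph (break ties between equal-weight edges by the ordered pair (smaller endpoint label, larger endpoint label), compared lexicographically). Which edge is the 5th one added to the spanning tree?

Sort edges by weight, then run Kruskal:
R2 R3 (3): add — endpoints in different components.
R5 R9 (4): add — endpoints in different components.
R2 R8 (5): add — endpoints in different components.
R3 R7 (5): add — endpoints in different components.
R4 R8 (6): add — endpoints in different components.
R1 R4 (7): add — endpoints in different components.
R1 R7 (8): skip — R1 and R7 already connected.
R2 R9 (8): add — endpoints in different components.
The 5th edge added is R4 R8.

R4-R8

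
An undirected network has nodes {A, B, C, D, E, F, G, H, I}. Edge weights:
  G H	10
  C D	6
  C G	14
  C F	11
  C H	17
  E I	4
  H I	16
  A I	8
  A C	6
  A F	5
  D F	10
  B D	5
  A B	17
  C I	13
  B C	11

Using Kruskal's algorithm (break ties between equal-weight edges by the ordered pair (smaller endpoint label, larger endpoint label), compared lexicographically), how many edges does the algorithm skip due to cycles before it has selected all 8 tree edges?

4

Kruskal's algorithm — process edges by increasing weight (ties by edge label):
E I (4): add — endpoints in different components.
A F (5): add — endpoints in different components.
B D (5): add — endpoints in different components.
A C (6): add — endpoints in different components.
C D (6): add — endpoints in different components.
A I (8): add — endpoints in different components.
D F (10): skip — D and F already connected.
G H (10): add — endpoints in different components.
B C (11): skip — B and C already connected.
C F (11): skip — C and F already connected.
C I (13): skip — C and I already connected.
C G (14): add — endpoints in different components.
Edges rejected before the tree was complete: 4.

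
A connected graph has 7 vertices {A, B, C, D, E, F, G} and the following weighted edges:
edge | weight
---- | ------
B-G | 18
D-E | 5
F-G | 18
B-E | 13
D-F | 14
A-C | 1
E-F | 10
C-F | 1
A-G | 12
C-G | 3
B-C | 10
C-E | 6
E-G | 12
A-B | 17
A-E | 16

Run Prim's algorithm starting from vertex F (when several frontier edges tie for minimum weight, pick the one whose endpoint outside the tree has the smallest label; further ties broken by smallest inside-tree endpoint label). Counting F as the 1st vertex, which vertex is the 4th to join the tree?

G

Prim's algorithm from F:
Step 1: cheapest edge leaving the tree is C-F (1); add C.
Step 2: cheapest edge leaving the tree is A-C (1); add A.
Step 3: cheapest edge leaving the tree is C-G (3); add G.
Step 4: cheapest edge leaving the tree is C-E (6); add E.
Step 5: cheapest edge leaving the tree is D-E (5); add D.
Step 6: cheapest edge leaving the tree is B-C (10); add B.
Vertex order: F, C, A, G, E, D, B. The 4th vertex is G.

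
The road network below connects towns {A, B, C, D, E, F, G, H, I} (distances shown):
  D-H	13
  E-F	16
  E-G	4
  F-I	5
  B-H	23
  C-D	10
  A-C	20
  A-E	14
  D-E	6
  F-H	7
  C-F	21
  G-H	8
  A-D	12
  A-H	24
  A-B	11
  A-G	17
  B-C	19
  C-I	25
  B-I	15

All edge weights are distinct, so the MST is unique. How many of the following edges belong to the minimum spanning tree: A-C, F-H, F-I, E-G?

Sort edges by weight, then run Kruskal:
E-G (4): add — endpoints in different components.
F-I (5): add — endpoints in different components.
D-E (6): add — endpoints in different components.
F-H (7): add — endpoints in different components.
G-H (8): add — endpoints in different components.
C-D (10): add — endpoints in different components.
A-B (11): add — endpoints in different components.
A-D (12): add — endpoints in different components.
MST edge set: {E-G, F-I, D-E, F-H, G-H, C-D, A-B, A-D}.
Of the listed edges, {F-H, F-I, E-G} are in the MST → 3.

3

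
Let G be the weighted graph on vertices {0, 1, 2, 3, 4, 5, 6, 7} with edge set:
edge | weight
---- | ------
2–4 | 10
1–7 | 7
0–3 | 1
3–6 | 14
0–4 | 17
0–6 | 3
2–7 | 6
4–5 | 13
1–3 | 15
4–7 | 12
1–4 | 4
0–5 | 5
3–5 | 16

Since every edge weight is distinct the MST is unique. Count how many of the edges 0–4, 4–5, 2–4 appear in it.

1

Kruskal: consider edges lightest-first.
0–3 (1): add — endpoints in different components.
0–6 (3): add — endpoints in different components.
1–4 (4): add — endpoints in different components.
0–5 (5): add — endpoints in different components.
2–7 (6): add — endpoints in different components.
1–7 (7): add — endpoints in different components.
2–4 (10): skip — 2 and 4 already connected.
4–7 (12): skip — 4 and 7 already connected.
4–5 (13): add — endpoints in different components.
MST edge set: {0–3, 0–6, 1–4, 0–5, 2–7, 1–7, 4–5}.
Of the listed edges, {4–5} are in the MST → 1.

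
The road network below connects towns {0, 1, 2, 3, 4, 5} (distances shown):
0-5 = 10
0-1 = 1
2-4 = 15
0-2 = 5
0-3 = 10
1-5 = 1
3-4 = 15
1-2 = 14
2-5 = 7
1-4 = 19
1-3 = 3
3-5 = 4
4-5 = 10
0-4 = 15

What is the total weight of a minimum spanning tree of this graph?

Kruskal: consider edges lightest-first.
0-1 (1): add — endpoints in different components.
1-5 (1): add — endpoints in different components.
1-3 (3): add — endpoints in different components.
3-5 (4): skip — 3 and 5 already connected.
0-2 (5): add — endpoints in different components.
2-5 (7): skip — 2 and 5 already connected.
0-3 (10): skip — 0 and 3 already connected.
0-5 (10): skip — 0 and 5 already connected.
4-5 (10): add — endpoints in different components.
MST edges: 0-1, 1-5, 1-3, 0-2, 4-5; total weight 1+1+3+5+10 = 20.

20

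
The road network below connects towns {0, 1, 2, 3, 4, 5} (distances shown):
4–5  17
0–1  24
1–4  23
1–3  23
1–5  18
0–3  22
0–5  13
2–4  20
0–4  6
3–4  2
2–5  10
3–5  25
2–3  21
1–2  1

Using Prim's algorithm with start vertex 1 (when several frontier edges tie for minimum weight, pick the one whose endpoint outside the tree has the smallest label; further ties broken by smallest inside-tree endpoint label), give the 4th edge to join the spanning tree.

Grow the tree from 1 using Prim:
Step 1: cheapest edge leaving the tree is 1–2 (1); add 2.
Step 2: cheapest edge leaving the tree is 2–5 (10); add 5.
Step 3: cheapest edge leaving the tree is 0–5 (13); add 0.
Step 4: cheapest edge leaving the tree is 0–4 (6); add 4.
Step 5: cheapest edge leaving the tree is 3–4 (2); add 3.
The 4th edge added is 0–4.

0-4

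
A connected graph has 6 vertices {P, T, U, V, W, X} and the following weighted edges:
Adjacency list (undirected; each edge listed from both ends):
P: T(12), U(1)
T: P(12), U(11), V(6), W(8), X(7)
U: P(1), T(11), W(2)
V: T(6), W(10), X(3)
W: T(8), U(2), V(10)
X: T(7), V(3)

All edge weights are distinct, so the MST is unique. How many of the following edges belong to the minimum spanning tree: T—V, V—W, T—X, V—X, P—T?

Kruskal: consider edges lightest-first.
P—U (1): add — endpoints in different components.
U—W (2): add — endpoints in different components.
V—X (3): add — endpoints in different components.
T—V (6): add — endpoints in different components.
T—X (7): skip — T and X already connected.
T—W (8): add — endpoints in different components.
MST edge set: {P—U, U—W, V—X, T—V, T—W}.
Of the listed edges, {T—V, V—X} are in the MST → 2.

2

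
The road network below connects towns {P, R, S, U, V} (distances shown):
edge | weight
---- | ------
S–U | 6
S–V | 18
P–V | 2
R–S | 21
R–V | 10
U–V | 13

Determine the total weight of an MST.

31

Prim's algorithm from U:
Step 1: frontier [S–U 6, U–V 13] → take S–U (6); add S.
Step 2: frontier [S–V 18, R–S 21, U–V 13] → take U–V (13); add V.
Step 3: frontier [R–S 21, P–V 2, R–V 10] → take P–V (2); add P.
Step 4: frontier [R–S 21, R–V 10] → take R–V (10); add R.
MST edges: S–U, U–V, P–V, R–V; total weight 6+13+2+10 = 31.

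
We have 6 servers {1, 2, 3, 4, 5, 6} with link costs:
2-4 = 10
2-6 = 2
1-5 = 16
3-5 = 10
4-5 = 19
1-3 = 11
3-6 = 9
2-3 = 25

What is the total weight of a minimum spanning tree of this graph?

Kruskal: consider edges lightest-first.
2-6 (2): add — endpoints in different components.
3-6 (9): add — endpoints in different components.
2-4 (10): add — endpoints in different components.
3-5 (10): add — endpoints in different components.
1-3 (11): add — endpoints in different components.
MST edges: 2-6, 3-6, 2-4, 3-5, 1-3; total weight 2+9+10+10+11 = 42.

42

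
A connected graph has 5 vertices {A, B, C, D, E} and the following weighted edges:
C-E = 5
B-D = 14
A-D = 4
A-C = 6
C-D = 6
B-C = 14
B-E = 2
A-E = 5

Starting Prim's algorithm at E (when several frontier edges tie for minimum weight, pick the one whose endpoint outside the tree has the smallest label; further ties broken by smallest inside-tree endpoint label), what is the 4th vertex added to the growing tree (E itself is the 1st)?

Prim, starting at E.
Step 1: frontier [B-E 2, A-E 5, C-E 5] → take B-E (2); add B.
Step 2: frontier [B-C 14, B-D 14, A-E 5, C-E 5] → take A-E (5); add A.
Step 3: frontier [A-D 4, A-C 6, B-C 14, B-D 14, C-E 5] → take A-D (4); add D.
Step 4: frontier [A-C 6, B-C 14, C-D 6, C-E 5] → take C-E (5); add C.
Vertex order: E, B, A, D, C. The 4th vertex is D.

D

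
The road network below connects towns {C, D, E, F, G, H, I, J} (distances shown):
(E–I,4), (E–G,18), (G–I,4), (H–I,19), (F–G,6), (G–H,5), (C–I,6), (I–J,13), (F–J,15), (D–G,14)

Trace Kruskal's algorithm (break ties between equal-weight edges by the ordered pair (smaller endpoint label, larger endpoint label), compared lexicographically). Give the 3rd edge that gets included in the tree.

G-H

Kruskal's algorithm — process edges by increasing weight (ties by edge label):
E–I (4): add — endpoints in different components.
G–I (4): add — endpoints in different components.
G–H (5): add — endpoints in different components.
C–I (6): add — endpoints in different components.
F–G (6): add — endpoints in different components.
I–J (13): add — endpoints in different components.
D–G (14): add — endpoints in different components.
The 3rd edge added is G–H.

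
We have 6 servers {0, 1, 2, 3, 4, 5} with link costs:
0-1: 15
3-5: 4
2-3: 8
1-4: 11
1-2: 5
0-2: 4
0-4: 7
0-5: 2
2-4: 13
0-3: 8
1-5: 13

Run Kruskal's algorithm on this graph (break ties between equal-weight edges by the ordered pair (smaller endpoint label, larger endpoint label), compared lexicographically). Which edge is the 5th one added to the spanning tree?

0-4

Kruskal's algorithm — process edges by increasing weight (ties by edge label):
0-5 (2): add — endpoints in different components.
0-2 (4): add — endpoints in different components.
3-5 (4): add — endpoints in different components.
1-2 (5): add — endpoints in different components.
0-4 (7): add — endpoints in different components.
The 5th edge added is 0-4.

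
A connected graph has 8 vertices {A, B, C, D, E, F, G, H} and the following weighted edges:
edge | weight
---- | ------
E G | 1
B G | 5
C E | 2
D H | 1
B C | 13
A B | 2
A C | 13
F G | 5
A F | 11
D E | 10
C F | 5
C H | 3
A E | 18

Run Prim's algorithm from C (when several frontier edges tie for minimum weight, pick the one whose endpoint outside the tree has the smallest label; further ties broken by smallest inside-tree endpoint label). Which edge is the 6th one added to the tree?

Prim, starting at C.
Step 1: cheapest edge leaving the tree is C E (2); add E.
Step 2: cheapest edge leaving the tree is E G (1); add G.
Step 3: cheapest edge leaving the tree is C H (3); add H.
Step 4: cheapest edge leaving the tree is D H (1); add D.
Step 5: cheapest edge leaving the tree is B G (5); add B.
Step 6: cheapest edge leaving the tree is A B (2); add A.
Step 7: cheapest edge leaving the tree is C F (5); add F.
The 6th edge added is A B.

A-B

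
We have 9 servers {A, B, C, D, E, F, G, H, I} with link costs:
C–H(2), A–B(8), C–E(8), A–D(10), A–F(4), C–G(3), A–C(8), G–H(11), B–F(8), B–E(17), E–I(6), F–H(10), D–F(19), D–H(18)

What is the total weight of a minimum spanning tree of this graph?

Kruskal's algorithm — process edges by increasing weight (ties by edge label):
C–H (2): add — endpoints in different components.
C–G (3): add — endpoints in different components.
A–F (4): add — endpoints in different components.
E–I (6): add — endpoints in different components.
A–B (8): add — endpoints in different components.
A–C (8): add — endpoints in different components.
B–F (8): skip — B and F already connected.
C–E (8): add — endpoints in different components.
A–D (10): add — endpoints in different components.
MST edges: C–H, C–G, A–F, E–I, A–B, A–C, C–E, A–D; total weight 2+3+4+6+8+8+8+10 = 49.

49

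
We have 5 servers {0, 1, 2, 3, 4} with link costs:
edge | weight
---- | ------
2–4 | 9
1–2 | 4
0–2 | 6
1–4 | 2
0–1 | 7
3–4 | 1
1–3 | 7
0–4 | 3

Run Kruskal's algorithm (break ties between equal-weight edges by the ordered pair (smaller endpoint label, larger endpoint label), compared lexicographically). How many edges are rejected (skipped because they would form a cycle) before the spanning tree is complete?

Kruskal's algorithm — process edges by increasing weight (ties by edge label):
3–4 (1): add. Components now {0} {1} {2} {3,4}
1–4 (2): add. Components now {0} {1,3,4} {2}
0–4 (3): add. Components now {0,1,3,4} {2}
1–2 (4): add. Components now {0,1,2,3,4}
Edges rejected before the tree was complete: 0.

0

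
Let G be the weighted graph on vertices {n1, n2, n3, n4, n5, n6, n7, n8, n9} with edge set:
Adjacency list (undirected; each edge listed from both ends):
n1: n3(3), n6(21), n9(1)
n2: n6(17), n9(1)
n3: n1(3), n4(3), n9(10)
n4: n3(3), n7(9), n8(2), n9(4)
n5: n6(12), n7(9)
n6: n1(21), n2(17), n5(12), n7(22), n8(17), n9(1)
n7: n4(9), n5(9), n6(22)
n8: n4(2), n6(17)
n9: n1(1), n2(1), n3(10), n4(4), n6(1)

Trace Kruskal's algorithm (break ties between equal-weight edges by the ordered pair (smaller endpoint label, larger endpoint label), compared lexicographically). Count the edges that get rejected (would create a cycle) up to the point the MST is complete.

Sort edges by weight, then run Kruskal:
n1-n9 (1): add — endpoints in different components.
n2-n9 (1): add — endpoints in different components.
n6-n9 (1): add — endpoints in different components.
n4-n8 (2): add — endpoints in different components.
n1-n3 (3): add — endpoints in different components.
n3-n4 (3): add — endpoints in different components.
n4-n9 (4): skip — n4 and n9 already connected.
n4-n7 (9): add — endpoints in different components.
n5-n7 (9): add — endpoints in different components.
Edges rejected before the tree was complete: 1.

1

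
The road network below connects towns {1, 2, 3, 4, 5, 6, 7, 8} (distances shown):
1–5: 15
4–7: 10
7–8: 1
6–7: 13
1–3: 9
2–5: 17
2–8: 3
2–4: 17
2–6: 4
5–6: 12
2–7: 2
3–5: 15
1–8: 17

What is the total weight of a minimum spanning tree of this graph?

53

Kruskal's algorithm — process edges by increasing weight (ties by edge label):
7–8 (1): add — endpoints in different components.
2–7 (2): add — endpoints in different components.
2–8 (3): skip — 2 and 8 already connected.
2–6 (4): add — endpoints in different components.
1–3 (9): add — endpoints in different components.
4–7 (10): add — endpoints in different components.
5–6 (12): add — endpoints in different components.
6–7 (13): skip — 6 and 7 already connected.
1–5 (15): add — endpoints in different components.
MST edges: 7–8, 2–7, 2–6, 1–3, 4–7, 5–6, 1–5; total weight 1+2+4+9+10+12+15 = 53.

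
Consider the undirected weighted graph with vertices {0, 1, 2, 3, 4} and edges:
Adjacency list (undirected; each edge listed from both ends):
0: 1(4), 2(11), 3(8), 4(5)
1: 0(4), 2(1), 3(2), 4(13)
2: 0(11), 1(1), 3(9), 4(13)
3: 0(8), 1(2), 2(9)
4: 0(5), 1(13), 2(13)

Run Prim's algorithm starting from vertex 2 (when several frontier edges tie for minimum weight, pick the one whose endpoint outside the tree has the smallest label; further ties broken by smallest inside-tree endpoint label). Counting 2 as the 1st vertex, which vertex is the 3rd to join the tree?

Prim's algorithm from 2:
Step 1: cheapest edge leaving the tree is 1 2 (1); add 1.
Step 2: cheapest edge leaving the tree is 1 3 (2); add 3.
Step 3: cheapest edge leaving the tree is 0 1 (4); add 0.
Step 4: cheapest edge leaving the tree is 0 4 (5); add 4.
Vertex order: 2, 1, 3, 0, 4. The 3rd vertex is 3.

3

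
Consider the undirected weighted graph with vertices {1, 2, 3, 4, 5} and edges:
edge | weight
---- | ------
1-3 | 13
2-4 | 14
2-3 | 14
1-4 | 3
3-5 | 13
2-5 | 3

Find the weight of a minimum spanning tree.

Kruskal's algorithm — process edges by increasing weight (ties by edge label):
1-4 (3): add. Components now {1,4} {2} {3} {5}
2-5 (3): add. Components now {1,4} {2,5} {3}
1-3 (13): add. Components now {1,3,4} {2,5}
3-5 (13): add. Components now {1,2,3,4,5}
MST edges: 1-4, 2-5, 1-3, 3-5; total weight 3+3+13+13 = 32.

32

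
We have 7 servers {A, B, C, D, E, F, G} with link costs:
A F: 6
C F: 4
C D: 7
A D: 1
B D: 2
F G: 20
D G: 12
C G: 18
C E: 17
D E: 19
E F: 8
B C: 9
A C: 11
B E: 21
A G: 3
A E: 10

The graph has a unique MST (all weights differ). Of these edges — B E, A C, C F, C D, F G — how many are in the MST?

Kruskal's algorithm — process edges by increasing weight (ties by edge label):
A D (1): add. Components now {A,D} {B} {C} {E} {F} {G}
B D (2): add. Components now {A,B,D} {C} {E} {F} {G}
A G (3): add. Components now {A,B,D,G} {C} {E} {F}
C F (4): add. Components now {A,B,D,G} {C,F} {E}
A F (6): add. Components now {A,B,C,D,F,G} {E}
C D (7): skip — C and D already connected.
E F (8): add. Components now {A,B,C,D,E,F,G}
MST edge set: {A D, B D, A G, C F, A F, E F}.
Of the listed edges, {C F} are in the MST → 1.

1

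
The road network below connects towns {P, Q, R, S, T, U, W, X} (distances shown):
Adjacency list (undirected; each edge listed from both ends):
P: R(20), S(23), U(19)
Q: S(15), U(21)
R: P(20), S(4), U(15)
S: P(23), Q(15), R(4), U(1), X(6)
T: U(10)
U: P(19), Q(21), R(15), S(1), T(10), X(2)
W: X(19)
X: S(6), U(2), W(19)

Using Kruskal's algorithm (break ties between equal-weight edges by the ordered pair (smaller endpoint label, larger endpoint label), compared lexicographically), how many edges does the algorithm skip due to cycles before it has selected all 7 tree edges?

2

Kruskal's algorithm — process edges by increasing weight (ties by edge label):
S—U (1): add — endpoints in different components.
U—X (2): add — endpoints in different components.
R—S (4): add — endpoints in different components.
S—X (6): skip — X and S already connected.
T—U (10): add — endpoints in different components.
Q—S (15): add — endpoints in different components.
R—U (15): skip — U and R already connected.
P—U (19): add — endpoints in different components.
W—X (19): add — endpoints in different components.
Edges rejected before the tree was complete: 2.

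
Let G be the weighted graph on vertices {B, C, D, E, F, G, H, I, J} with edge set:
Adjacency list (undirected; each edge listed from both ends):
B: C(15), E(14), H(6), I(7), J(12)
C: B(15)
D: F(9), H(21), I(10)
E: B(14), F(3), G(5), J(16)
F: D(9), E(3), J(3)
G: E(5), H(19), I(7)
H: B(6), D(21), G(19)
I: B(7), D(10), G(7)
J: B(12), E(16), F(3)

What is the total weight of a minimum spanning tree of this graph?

55

Prim's algorithm from D:
Step 1: cheapest edge leaving the tree is D–F (9); add F.
Step 2: cheapest edge leaving the tree is E–F (3); add E.
Step 3: cheapest edge leaving the tree is F–J (3); add J.
Step 4: cheapest edge leaving the tree is E–G (5); add G.
Step 5: cheapest edge leaving the tree is G–I (7); add I.
Step 6: cheapest edge leaving the tree is B–I (7); add B.
Step 7: cheapest edge leaving the tree is B–H (6); add H.
Step 8: cheapest edge leaving the tree is B–C (15); add C.
MST edges: D–F, E–F, F–J, E–G, G–I, B–I, B–H, B–C; total weight 9+3+3+5+7+7+6+15 = 55.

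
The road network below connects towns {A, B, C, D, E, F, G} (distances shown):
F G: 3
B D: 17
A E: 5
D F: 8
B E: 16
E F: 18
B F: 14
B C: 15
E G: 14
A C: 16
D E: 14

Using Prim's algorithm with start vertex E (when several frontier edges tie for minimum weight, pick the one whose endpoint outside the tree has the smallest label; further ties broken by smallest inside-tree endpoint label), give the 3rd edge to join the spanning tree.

D-F

Grow the tree from E using Prim:
Step 1: cheapest edge leaving the tree is A E (5); add A.
Step 2: cheapest edge leaving the tree is D E (14); add D.
Step 3: cheapest edge leaving the tree is D F (8); add F.
Step 4: cheapest edge leaving the tree is F G (3); add G.
Step 5: cheapest edge leaving the tree is B F (14); add B.
Step 6: cheapest edge leaving the tree is B C (15); add C.
The 3rd edge added is D F.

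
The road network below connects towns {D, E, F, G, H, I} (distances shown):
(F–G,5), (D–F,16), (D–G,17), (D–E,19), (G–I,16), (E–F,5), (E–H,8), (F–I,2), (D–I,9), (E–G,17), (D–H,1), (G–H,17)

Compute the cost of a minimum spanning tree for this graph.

21

Sort edges by weight, then run Kruskal:
D–H (1): add. Components now {D,H} {E} {F} {G} {I}
F–I (2): add. Components now {D,H} {E} {F,I} {G}
E–F (5): add. Components now {D,H} {E,F,I} {G}
F–G (5): add. Components now {D,H} {E,F,G,I}
E–H (8): add. Components now {D,E,F,G,H,I}
MST edges: D–H, F–I, E–F, F–G, E–H; total weight 1+2+5+5+8 = 21.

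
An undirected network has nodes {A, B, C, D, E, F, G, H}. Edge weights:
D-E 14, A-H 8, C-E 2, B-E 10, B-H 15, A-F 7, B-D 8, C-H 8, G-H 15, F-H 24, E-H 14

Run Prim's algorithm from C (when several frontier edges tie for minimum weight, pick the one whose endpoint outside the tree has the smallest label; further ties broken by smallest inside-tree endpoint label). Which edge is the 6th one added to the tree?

Prim's algorithm from C:
Step 1: cheapest edge leaving the tree is C-E (2); add E.
Step 2: cheapest edge leaving the tree is C-H (8); add H.
Step 3: cheapest edge leaving the tree is A-H (8); add A.
Step 4: cheapest edge leaving the tree is A-F (7); add F.
Step 5: cheapest edge leaving the tree is B-E (10); add B.
Step 6: cheapest edge leaving the tree is B-D (8); add D.
Step 7: cheapest edge leaving the tree is G-H (15); add G.
The 6th edge added is B-D.

B-D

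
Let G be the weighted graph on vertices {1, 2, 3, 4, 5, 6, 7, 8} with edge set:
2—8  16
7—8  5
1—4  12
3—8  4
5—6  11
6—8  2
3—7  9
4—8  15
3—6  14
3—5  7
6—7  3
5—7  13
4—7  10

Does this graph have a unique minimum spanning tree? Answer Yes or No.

Kruskal: consider edges lightest-first.
6—8 (2): add — endpoints in different components.
6—7 (3): add — endpoints in different components.
3—8 (4): add — endpoints in different components.
7—8 (5): skip — 7 and 8 already connected.
3—5 (7): add — endpoints in different components.
3—7 (9): skip — 3 and 7 already connected.
4—7 (10): add — endpoints in different components.
5—6 (11): skip — 5 and 6 already connected.
1—4 (12): add — endpoints in different components.
5—7 (13): skip — 5 and 7 already connected.
3—6 (14): skip — 3 and 6 already connected.
4—8 (15): skip — 4 and 8 already connected.
2—8 (16): add — endpoints in different components.
Every non-tree edge has weight strictly greater than the heaviest edge on the tree path between its endpoints, so the MST is unique.

Yes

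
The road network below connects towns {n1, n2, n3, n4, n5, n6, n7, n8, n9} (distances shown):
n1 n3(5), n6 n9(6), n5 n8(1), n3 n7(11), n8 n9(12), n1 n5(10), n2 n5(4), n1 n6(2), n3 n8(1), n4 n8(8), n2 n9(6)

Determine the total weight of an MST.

Kruskal: consider edges lightest-first.
n3 n8 (1): add — endpoints in different components.
n5 n8 (1): add — endpoints in different components.
n1 n6 (2): add — endpoints in different components.
n2 n5 (4): add — endpoints in different components.
n1 n3 (5): add — endpoints in different components.
n2 n9 (6): add — endpoints in different components.
n6 n9 (6): skip — n9 and n6 already connected.
n4 n8 (8): add — endpoints in different components.
n1 n5 (10): skip — n1 and n5 already connected.
n3 n7 (11): add — endpoints in different components.
MST edges: n3 n8, n5 n8, n1 n6, n2 n5, n1 n3, n2 n9, n4 n8, n3 n7; total weight 1+1+2+4+5+6+8+11 = 38.

38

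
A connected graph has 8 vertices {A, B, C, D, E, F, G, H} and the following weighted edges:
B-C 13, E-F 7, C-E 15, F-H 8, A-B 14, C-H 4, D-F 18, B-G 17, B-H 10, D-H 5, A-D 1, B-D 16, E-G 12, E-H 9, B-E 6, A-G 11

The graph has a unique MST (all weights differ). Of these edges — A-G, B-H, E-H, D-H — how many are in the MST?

Kruskal's algorithm — process edges by increasing weight (ties by edge label):
A-D (1): add — endpoints in different components.
C-H (4): add — endpoints in different components.
D-H (5): add — endpoints in different components.
B-E (6): add — endpoints in different components.
E-F (7): add — endpoints in different components.
F-H (8): add — endpoints in different components.
E-H (9): skip — E and H already connected.
B-H (10): skip — B and H already connected.
A-G (11): add — endpoints in different components.
MST edge set: {A-D, C-H, D-H, B-E, E-F, F-H, A-G}.
Of the listed edges, {A-G, D-H} are in the MST → 2.

2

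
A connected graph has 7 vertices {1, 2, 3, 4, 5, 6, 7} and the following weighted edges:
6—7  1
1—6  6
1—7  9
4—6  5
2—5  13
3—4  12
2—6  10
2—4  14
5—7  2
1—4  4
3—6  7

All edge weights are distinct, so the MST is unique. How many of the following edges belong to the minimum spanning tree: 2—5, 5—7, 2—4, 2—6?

2

Sort edges by weight, then run Kruskal:
6—7 (1): add — endpoints in different components.
5—7 (2): add — endpoints in different components.
1—4 (4): add — endpoints in different components.
4—6 (5): add — endpoints in different components.
1—6 (6): skip — 1 and 6 already connected.
3—6 (7): add — endpoints in different components.
1—7 (9): skip — 1 and 7 already connected.
2—6 (10): add — endpoints in different components.
MST edge set: {6—7, 5—7, 1—4, 4—6, 3—6, 2—6}.
Of the listed edges, {5—7, 2—6} are in the MST → 2.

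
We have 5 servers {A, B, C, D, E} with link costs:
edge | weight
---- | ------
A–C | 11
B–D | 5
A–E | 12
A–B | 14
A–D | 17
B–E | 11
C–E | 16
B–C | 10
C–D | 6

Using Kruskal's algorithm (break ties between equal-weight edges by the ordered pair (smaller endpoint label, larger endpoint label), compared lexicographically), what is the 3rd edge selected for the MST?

Kruskal's algorithm — process edges by increasing weight (ties by edge label):
B–D (5): add. Components now {A} {B,D} {C} {E}
C–D (6): add. Components now {A} {B,C,D} {E}
B–C (10): skip — B and C already connected.
A–C (11): add. Components now {A,B,C,D} {E}
B–E (11): add. Components now {A,B,C,D,E}
The 3rd edge added is A–C.

A-C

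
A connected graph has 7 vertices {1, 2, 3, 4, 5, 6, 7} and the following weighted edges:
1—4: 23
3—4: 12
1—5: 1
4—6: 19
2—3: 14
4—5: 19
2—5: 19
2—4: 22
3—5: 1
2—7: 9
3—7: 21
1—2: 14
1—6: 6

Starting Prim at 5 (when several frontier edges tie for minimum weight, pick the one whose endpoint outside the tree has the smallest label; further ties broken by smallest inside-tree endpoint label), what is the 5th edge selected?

1-2

Grow the tree from 5 using Prim:
Step 1: frontier [1—5 1, 3—5 1, 2—5 19, 4—5 19] → take 1—5 (1); add 1.
Step 2: frontier [1—6 6, 1—2 14, 1—4 23, 3—5 1, 2—5 19, 4—5 19] → take 3—5 (1); add 3.
Step 3: frontier [1—6 6, 1—2 14, 1—4 23, 3—4 12, 2—3 14, 3—7 21, 2—5 19, 4—5 19] → take 1—6 (6); add 6.
Step 4: frontier [1—2 14, 1—4 23, 3—4 12, 2—3 14, 3—7 21, 2—5 19, 4—5 19, 4—6 19] → take 3—4 (12); add 4.
Step 5: frontier [1—2 14, 2—3 14, 3—7 21, 2—4 22, 2—5 19] → take 1—2 (14); add 2.
Step 6: frontier [2—7 9, 3—7 21] → take 2—7 (9); add 7.
The 5th edge added is 1—2.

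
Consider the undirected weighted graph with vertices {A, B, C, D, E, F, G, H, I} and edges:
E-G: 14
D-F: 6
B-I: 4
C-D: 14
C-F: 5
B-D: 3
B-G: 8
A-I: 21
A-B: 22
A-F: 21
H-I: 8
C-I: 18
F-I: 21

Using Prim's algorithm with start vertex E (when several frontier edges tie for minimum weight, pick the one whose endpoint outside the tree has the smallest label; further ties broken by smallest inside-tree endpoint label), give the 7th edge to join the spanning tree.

H-I

Prim, starting at E.
Step 1: cheapest edge leaving the tree is E-G (14); add G.
Step 2: cheapest edge leaving the tree is B-G (8); add B.
Step 3: cheapest edge leaving the tree is B-D (3); add D.
Step 4: cheapest edge leaving the tree is B-I (4); add I.
Step 5: cheapest edge leaving the tree is D-F (6); add F.
Step 6: cheapest edge leaving the tree is C-F (5); add C.
Step 7: cheapest edge leaving the tree is H-I (8); add H.
Step 8: cheapest edge leaving the tree is A-F (21); add A.
The 7th edge added is H-I.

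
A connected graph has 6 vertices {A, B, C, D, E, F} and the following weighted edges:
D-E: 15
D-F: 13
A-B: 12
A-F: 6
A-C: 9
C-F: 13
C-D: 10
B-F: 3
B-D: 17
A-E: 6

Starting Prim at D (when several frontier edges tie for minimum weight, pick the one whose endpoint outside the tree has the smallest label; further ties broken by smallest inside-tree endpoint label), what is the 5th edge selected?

B-F

Grow the tree from D using Prim:
Step 1: cheapest edge leaving the tree is C-D (10); add C.
Step 2: cheapest edge leaving the tree is A-C (9); add A.
Step 3: cheapest edge leaving the tree is A-E (6); add E.
Step 4: cheapest edge leaving the tree is A-F (6); add F.
Step 5: cheapest edge leaving the tree is B-F (3); add B.
The 5th edge added is B-F.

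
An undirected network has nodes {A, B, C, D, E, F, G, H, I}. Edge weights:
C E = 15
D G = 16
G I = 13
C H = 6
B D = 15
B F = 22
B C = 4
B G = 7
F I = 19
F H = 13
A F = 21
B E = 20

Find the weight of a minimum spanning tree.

94

Prim's algorithm from D:
Step 1: cheapest edge leaving the tree is B D (15); add B.
Step 2: cheapest edge leaving the tree is B C (4); add C.
Step 3: cheapest edge leaving the tree is C H (6); add H.
Step 4: cheapest edge leaving the tree is B G (7); add G.
Step 5: cheapest edge leaving the tree is F H (13); add F.
Step 6: cheapest edge leaving the tree is G I (13); add I.
Step 7: cheapest edge leaving the tree is C E (15); add E.
Step 8: cheapest edge leaving the tree is A F (21); add A.
MST edges: B D, B C, C H, B G, F H, G I, C E, A F; total weight 15+4+6+7+13+13+15+21 = 94.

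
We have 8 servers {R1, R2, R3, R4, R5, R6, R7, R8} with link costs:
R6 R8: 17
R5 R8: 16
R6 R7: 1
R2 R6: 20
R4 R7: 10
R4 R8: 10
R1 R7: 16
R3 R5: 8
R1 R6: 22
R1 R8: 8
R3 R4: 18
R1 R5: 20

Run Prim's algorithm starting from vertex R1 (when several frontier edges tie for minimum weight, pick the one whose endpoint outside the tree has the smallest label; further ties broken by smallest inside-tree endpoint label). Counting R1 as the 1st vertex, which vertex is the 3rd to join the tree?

Prim's algorithm from R1:
Step 1: frontier [R1 R8 8, R1 R7 16, R1 R5 20, R1 R6 22] → take R1 R8 (8); add R8.
Step 2: frontier [R1 R7 16, R1 R5 20, R1 R6 22, R4 R8 10, R5 R8 16, R6 R8 17] → take R4 R8 (10); add R4.
Step 3: frontier [R1 R7 16, R1 R5 20, R1 R6 22, R4 R7 10, R3 R4 18, R5 R8 16, R6 R8 17] → take R4 R7 (10); add R7.
Step 4: frontier [R1 R5 20, R1 R6 22, R3 R4 18, R6 R7 1, R5 R8 16, R6 R8 17] → take R6 R7 (1); add R6.
Step 5: frontier [R1 R5 20, R3 R4 18, R2 R6 20, R5 R8 16] → take R5 R8 (16); add R5.
Step 6: frontier [R3 R4 18, R3 R5 8, R2 R6 20] → take R3 R5 (8); add R3.
Step 7: frontier [R2 R6 20] → take R2 R6 (20); add R2.
Vertex order: R1, R8, R4, R7, R6, R5, R3, R2. The 3rd vertex is R4.

R4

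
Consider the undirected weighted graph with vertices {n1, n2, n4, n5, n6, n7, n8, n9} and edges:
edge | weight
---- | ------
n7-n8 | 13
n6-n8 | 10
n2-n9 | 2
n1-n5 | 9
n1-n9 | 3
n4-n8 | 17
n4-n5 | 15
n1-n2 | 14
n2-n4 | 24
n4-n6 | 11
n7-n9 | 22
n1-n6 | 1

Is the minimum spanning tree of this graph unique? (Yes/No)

Yes

Sort edges by weight, then run Kruskal:
n1-n6 (1): add — endpoints in different components.
n2-n9 (2): add — endpoints in different components.
n1-n9 (3): add — endpoints in different components.
n1-n5 (9): add — endpoints in different components.
n6-n8 (10): add — endpoints in different components.
n4-n6 (11): add — endpoints in different components.
n7-n8 (13): add — endpoints in different components.
Every non-tree edge has weight strictly greater than the heaviest edge on the tree path between its endpoints, so the MST is unique.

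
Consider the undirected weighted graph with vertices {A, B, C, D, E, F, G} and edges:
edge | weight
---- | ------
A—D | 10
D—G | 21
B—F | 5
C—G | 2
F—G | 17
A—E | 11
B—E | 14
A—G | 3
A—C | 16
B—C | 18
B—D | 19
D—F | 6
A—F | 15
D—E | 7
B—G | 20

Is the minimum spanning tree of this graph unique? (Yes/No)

Kruskal's algorithm — process edges by increasing weight (ties by edge label):
C—G (2): add. Components now {A} {B} {C,G} {D} {E} {F}
A—G (3): add. Components now {A,C,G} {B} {D} {E} {F}
B—F (5): add. Components now {A,C,G} {B,F} {D} {E}
D—F (6): add. Components now {A,C,G} {B,D,F} {E}
D—E (7): add. Components now {A,C,G} {B,D,E,F}
A—D (10): add. Components now {A,B,C,D,E,F,G}
Every non-tree edge has weight strictly greater than the heaviest edge on the tree path between its endpoints, so the MST is unique.

Yes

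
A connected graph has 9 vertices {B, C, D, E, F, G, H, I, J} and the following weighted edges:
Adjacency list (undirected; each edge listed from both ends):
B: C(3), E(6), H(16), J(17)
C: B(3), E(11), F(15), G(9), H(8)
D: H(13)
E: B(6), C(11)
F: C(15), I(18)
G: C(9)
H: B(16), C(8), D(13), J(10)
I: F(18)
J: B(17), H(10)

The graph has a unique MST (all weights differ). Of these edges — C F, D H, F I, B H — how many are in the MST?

3

Sort edges by weight, then run Kruskal:
B C (3): add — endpoints in different components.
B E (6): add — endpoints in different components.
C H (8): add — endpoints in different components.
C G (9): add — endpoints in different components.
H J (10): add — endpoints in different components.
C E (11): skip — C and E already connected.
D H (13): add — endpoints in different components.
C F (15): add — endpoints in different components.
B H (16): skip — B and H already connected.
B J (17): skip — B and J already connected.
F I (18): add — endpoints in different components.
MST edge set: {B C, B E, C H, C G, H J, D H, C F, F I}.
Of the listed edges, {C F, D H, F I} are in the MST → 3.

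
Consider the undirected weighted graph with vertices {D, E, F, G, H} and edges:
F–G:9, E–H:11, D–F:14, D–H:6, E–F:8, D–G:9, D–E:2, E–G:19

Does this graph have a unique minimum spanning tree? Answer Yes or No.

Sort edges by weight, then run Kruskal:
D–E (2): add. Components now {D,E} {F} {G} {H}
D–H (6): add. Components now {D,E,H} {F} {G}
E–F (8): add. Components now {D,E,F,H} {G}
D–G (9): add. Components now {D,E,F,G,H}
Non-tree edge F–G has weight 9, equal to the heaviest edge on its tree cycle — swapping gives another MST of the same weight. Not unique.

No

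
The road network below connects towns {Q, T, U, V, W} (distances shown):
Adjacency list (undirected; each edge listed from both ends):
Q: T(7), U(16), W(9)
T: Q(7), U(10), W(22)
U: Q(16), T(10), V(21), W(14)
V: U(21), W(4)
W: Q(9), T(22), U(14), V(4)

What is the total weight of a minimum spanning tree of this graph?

Kruskal: consider edges lightest-first.
V W (4): add — endpoints in different components.
Q T (7): add — endpoints in different components.
Q W (9): add — endpoints in different components.
T U (10): add — endpoints in different components.
MST edges: V W, Q T, Q W, T U; total weight 4+7+9+10 = 30.

30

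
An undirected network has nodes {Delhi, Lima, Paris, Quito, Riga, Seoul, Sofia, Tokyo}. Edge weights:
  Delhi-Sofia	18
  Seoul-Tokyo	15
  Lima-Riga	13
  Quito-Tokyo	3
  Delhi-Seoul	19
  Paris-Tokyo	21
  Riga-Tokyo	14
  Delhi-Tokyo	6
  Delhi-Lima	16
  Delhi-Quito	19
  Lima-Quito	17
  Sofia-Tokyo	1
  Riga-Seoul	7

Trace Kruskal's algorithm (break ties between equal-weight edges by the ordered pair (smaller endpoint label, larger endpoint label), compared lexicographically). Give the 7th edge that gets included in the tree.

Sort edges by weight, then run Kruskal:
Sofia-Tokyo (1): add — endpoints in different components.
Quito-Tokyo (3): add — endpoints in different components.
Delhi-Tokyo (6): add — endpoints in different components.
Riga-Seoul (7): add — endpoints in different components.
Lima-Riga (13): add — endpoints in different components.
Riga-Tokyo (14): add — endpoints in different components.
Seoul-Tokyo (15): skip — Seoul and Tokyo already connected.
Delhi-Lima (16): skip — Lima and Delhi already connected.
Lima-Quito (17): skip — Lima and Quito already connected.
Delhi-Sofia (18): skip — Delhi and Sofia already connected.
Delhi-Quito (19): skip — Quito and Delhi already connected.
Delhi-Seoul (19): skip — Seoul and Delhi already connected.
Paris-Tokyo (21): add — endpoints in different components.
The 7th edge added is Paris-Tokyo.

Paris-Tokyo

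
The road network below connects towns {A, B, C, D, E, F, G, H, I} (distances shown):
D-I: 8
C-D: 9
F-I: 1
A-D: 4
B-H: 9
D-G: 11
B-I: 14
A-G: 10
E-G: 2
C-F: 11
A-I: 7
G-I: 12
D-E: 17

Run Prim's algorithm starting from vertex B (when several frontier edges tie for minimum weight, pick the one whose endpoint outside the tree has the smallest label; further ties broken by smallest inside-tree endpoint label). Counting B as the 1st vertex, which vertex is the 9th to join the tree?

Grow the tree from B using Prim:
Step 1: frontier [B-H 9, B-I 14] → take B-H (9); add H.
Step 2: frontier [B-I 14] → take B-I (14); add I.
Step 3: frontier [F-I 1, A-I 7, D-I 8, G-I 12] → take F-I (1); add F.
Step 4: frontier [C-F 11, A-I 7, D-I 8, G-I 12] → take A-I (7); add A.
Step 5: frontier [A-D 4, A-G 10, C-F 11, D-I 8, G-I 12] → take A-D (4); add D.
Step 6: frontier [A-G 10, C-D 9, D-G 11, D-E 17, C-F 11, G-I 12] → take C-D (9); add C.
Step 7: frontier [A-G 10, D-G 11, D-E 17, G-I 12] → take A-G (10); add G.
Step 8: frontier [D-E 17, E-G 2] → take E-G (2); add E.
Vertex order: B, H, I, F, A, D, C, G, E. The 9th vertex is E.

E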